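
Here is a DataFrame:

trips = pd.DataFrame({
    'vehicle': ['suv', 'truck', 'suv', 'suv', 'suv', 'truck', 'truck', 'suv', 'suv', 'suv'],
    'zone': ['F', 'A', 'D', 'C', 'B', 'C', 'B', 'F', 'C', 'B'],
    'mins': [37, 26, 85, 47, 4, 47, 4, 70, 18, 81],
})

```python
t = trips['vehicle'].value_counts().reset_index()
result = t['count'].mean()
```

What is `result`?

5.0

value_counts of vehicle:
vehicle
suv      7
truck    3
Name: count, dtype: int64
reset_index():
  vehicle  count
0     suv      7
1   truck      3
mean of column 'count' → 5.0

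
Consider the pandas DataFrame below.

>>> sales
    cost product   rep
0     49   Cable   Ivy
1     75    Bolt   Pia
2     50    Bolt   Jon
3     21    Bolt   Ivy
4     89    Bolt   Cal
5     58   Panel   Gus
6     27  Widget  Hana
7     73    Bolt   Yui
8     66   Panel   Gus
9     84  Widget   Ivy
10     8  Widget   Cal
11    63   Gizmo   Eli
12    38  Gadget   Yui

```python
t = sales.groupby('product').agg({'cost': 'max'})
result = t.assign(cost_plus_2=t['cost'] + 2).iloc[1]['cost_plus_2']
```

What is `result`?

group by product, max of cost:
         cost
product      
Bolt       89
Cable      49
Gadget     38
Gizmo      63
Panel      66
Widget     84
add column cost_plus_2 = t['cost'] + 2:
         cost  cost_plus_2
product                   
Bolt       89           91
Cable      49           51
Gadget     38           40
Gizmo      63           65
Panel      66           68
Widget     84           86
Hence 51.

51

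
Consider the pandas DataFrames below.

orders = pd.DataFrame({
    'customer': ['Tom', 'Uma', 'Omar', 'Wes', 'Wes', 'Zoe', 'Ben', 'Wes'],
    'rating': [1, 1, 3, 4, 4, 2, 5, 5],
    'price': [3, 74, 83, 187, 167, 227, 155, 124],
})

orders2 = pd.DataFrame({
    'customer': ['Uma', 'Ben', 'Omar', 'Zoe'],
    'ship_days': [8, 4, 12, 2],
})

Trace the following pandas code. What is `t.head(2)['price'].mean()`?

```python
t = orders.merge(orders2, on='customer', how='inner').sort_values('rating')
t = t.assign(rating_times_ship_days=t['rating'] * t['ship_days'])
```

150.5

merge on 'customer' (how='inner') → 4 rows:
  customer  rating  price  ship_days
0      Uma       1     74          8
1     Omar       3     83         12
2      Zoe       2    227          2
3      Ben       5    155          4
sort by rating:
  customer  rating  price  ship_days
0      Uma       1     74          8
2      Zoe       2    227          2
1     Omar       3     83         12
3      Ben       5    155          4
add column rating_times_ship_days = t['rating'] * t['ship_days']:
  customer  rating  price  ship_days  rating_times_ship_days
0      Uma       1     74          8                       8
2      Zoe       2    227          2                       4
1     Omar       3     83         12                      36
3      Ben       5    155          4                      20
take first 2 rows:
  customer  rating  price  ship_days  rating_times_ship_days
0      Uma       1     74          8                       8
2      Zoe       2    227          2                       4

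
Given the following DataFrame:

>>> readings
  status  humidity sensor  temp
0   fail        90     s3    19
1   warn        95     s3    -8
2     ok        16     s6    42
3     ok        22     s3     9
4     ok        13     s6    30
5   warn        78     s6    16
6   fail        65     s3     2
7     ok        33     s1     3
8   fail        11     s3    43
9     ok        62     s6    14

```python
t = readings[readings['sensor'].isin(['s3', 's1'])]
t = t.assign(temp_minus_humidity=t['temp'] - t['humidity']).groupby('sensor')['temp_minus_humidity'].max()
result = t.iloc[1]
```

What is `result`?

filter rows where sensor in ['s3', 's1']:
  status  humidity sensor  temp
0   fail        90     s3    19
1   warn        95     s3    -8
3     ok        22     s3     9
6   fail        65     s3     2
7     ok        33     s1     3
8   fail        11     s3    43
add column temp_minus_humidity = t['temp'] - t['humidity']:
  status  humidity sensor  temp  temp_minus_humidity
0   fail        90     s3    19                  -71
1   warn        95     s3    -8                 -103
3     ok        22     s3     9                  -13
6   fail        65     s3     2                  -63
7     ok        33     s1     3                  -30
8   fail        11     s3    43                   32
group by sensor, max of temp_minus_humidity:
sensor
s1   -30
s3    32
Name: temp_minus_humidity, dtype: int64
Hence 32.

32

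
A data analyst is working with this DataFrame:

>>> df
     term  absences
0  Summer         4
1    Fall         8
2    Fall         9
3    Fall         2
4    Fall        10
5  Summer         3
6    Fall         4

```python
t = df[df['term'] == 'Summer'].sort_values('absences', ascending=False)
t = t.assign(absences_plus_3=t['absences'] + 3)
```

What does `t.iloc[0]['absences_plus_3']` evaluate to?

7

filter rows where term == 'Summer':
     term  absences
0  Summer         4
5  Summer         3
sort by absences descending:
     term  absences
0  Summer         4
5  Summer         3
add column absences_plus_3 = t['absences'] + 3:
     term  absences  absences_plus_3
0  Summer         4                7
5  Summer         3                6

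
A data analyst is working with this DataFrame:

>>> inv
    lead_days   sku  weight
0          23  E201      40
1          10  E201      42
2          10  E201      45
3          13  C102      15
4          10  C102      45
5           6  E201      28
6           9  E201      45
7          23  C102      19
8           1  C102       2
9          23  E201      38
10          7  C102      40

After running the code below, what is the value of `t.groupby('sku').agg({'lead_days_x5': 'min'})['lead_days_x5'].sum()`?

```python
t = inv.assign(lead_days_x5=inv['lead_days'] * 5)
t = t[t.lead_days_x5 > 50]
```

180

add column lead_days_x5 = inv['lead_days'] * 5:
    lead_days   sku  weight  lead_days_x5
0          23  E201      40           115
1          10  E201      42            50
2          10  E201      45            50
3          13  C102      15            65
4          10  C102      45            50
5           6  E201      28            30
6           9  E201      45            45
7          23  C102      19           115
8           1  C102       2             5
9          23  E201      38           115
10          7  C102      40            35
filter rows where lead_days_x5 > 50:
   lead_days   sku  weight  lead_days_x5
0         23  E201      40           115
3         13  C102      15            65
7         23  C102      19           115
9         23  E201      38           115
group by sku, min of lead_days_x5:
      lead_days_x5
sku               
C102            65
E201           115
The sum of column 'lead_days_x5' is 180.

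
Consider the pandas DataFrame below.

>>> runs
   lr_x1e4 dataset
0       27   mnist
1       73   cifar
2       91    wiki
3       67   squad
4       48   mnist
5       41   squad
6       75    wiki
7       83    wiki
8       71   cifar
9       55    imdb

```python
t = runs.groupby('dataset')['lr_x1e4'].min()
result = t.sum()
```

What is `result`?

269

group by dataset, min of lr_x1e4:
dataset
cifar    71
imdb     55
mnist    27
squad    41
wiki     75
Name: lr_x1e4, dtype: int64
Finally, sum of the resulting series = 269.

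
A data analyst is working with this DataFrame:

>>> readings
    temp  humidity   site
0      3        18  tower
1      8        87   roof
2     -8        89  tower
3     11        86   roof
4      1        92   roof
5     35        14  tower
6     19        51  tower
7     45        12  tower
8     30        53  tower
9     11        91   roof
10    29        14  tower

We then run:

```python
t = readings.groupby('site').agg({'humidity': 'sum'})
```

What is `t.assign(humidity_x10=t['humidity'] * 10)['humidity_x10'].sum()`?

6070

group by site, sum of humidity:
       humidity
site           
roof        356
tower       251
add column humidity_x10 = t['humidity'] * 10:
       humidity  humidity_x10
site                         
roof        356          3560
tower       251          2510
sum of column 'humidity_x10' → 6070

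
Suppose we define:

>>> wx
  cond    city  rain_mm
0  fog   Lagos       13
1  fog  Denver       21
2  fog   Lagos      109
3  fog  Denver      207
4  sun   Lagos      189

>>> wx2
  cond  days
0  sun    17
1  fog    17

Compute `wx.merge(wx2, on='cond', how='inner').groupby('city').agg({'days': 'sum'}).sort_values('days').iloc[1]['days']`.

51

merge on 'cond' (how='inner') → 5 rows:
  cond    city  rain_mm  days
0  fog   Lagos       13    17
1  fog  Denver       21    17
2  fog   Lagos      109    17
3  fog  Denver      207    17
4  sun   Lagos      189    17
group by city, sum of days:
        days
city        
Denver    34
Lagos     51
sort by days:
        days
city        
Denver    34
Lagos     51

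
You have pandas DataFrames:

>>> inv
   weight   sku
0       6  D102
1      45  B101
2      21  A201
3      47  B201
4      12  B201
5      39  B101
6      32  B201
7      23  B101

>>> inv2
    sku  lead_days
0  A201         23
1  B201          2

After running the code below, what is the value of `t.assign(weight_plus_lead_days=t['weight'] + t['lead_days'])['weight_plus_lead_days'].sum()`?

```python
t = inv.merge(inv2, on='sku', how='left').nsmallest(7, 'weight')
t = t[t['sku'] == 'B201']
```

48.0

merge on 'sku' (how='left') → 8 rows:
   weight   sku  lead_days
0       6  D102        NaN
1      45  B101        NaN
2      21  A201       23.0
3      47  B201        2.0
4      12  B201        2.0
5      39  B101        NaN
6      32  B201        2.0
7      23  B101        NaN
take 7 rows with smallest weight:
   weight   sku  lead_days
0       6  D102        NaN
4      12  B201        2.0
2      21  A201       23.0
7      23  B101        NaN
6      32  B201        2.0
5      39  B101        NaN
1      45  B101        NaN
filter rows where sku == 'B201':
   weight   sku  lead_days
4      12  B201        2.0
6      32  B201        2.0
add column weight_plus_lead_days = t['weight'] + t['lead_days']:
   weight   sku  lead_days  weight_plus_lead_days
4      12  B201        2.0                   14.0
6      32  B201        2.0                   34.0
Then the sum of column 'weight_plus_lead_days': 48.0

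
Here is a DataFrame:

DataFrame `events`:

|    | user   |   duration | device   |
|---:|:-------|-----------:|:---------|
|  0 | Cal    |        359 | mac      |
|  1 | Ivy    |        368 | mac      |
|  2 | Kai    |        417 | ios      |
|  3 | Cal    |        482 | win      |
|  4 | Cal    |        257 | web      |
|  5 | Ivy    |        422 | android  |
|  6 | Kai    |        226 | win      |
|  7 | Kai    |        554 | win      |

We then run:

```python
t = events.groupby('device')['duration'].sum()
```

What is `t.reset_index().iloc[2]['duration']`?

727

group by device, sum of duration:
device
android     422
ios         417
mac         727
web         257
win        1262
Name: duration, dtype: int64
reset_index():
    device  duration
0  android       422
1      ios       417
2      mac       727
3      web       257
4      win      1262
Finally, value at position 2, column 'duration' = 727.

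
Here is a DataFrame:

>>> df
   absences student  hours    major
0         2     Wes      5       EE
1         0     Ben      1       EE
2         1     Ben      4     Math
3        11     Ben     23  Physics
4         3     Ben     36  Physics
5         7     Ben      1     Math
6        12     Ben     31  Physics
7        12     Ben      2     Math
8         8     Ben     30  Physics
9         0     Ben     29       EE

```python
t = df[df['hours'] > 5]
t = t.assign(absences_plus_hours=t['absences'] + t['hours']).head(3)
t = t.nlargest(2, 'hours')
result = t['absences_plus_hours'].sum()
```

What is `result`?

82

filter rows where hours > 5:
   absences student  hours    major
3        11     Ben     23  Physics
4         3     Ben     36  Physics
6        12     Ben     31  Physics
8         8     Ben     30  Physics
9         0     Ben     29       EE
add column absences_plus_hours = t['absences'] + t['hours']:
   absences student  hours    major  absences_plus_hours
3        11     Ben     23  Physics                   34
4         3     Ben     36  Physics                   39
6        12     Ben     31  Physics                   43
8         8     Ben     30  Physics                   38
9         0     Ben     29       EE                   29
take first 3 rows:
   absences student  hours    major  absences_plus_hours
3        11     Ben     23  Physics                   34
4         3     Ben     36  Physics                   39
6        12     Ben     31  Physics                   43
take 2 rows with largest hours:
   absences student  hours    major  absences_plus_hours
4         3     Ben     36  Physics                   39
6        12     Ben     31  Physics                   43
Then the sum of column 'absences_plus_hours': 82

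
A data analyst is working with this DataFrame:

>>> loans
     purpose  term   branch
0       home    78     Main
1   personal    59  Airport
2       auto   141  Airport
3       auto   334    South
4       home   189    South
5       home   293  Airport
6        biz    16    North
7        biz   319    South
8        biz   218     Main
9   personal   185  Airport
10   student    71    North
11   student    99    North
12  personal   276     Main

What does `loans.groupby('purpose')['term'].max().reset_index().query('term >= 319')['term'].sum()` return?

group by purpose, max of term:
purpose
auto        334
biz         319
home        293
personal    276
student      99
Name: term, dtype: int64
reset_index():
    purpose  term
0      auto   334
1       biz   319
2      home   293
3  personal   276
4   student    99
filter rows where term >= 319:
  purpose  term
0    auto   334
1     biz   319
So sum() = 653.

653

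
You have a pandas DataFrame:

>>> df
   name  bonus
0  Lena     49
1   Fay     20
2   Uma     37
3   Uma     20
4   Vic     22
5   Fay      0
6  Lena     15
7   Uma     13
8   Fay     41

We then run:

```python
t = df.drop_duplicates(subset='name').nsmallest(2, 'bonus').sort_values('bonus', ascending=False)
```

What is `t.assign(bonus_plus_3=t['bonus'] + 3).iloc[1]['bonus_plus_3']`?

drop duplicate name (keep=first):
   name  bonus
0  Lena     49
1   Fay     20
2   Uma     37
4   Vic     22
take 2 rows with smallest bonus:
  name  bonus
1  Fay     20
4  Vic     22
sort by bonus descending:
  name  bonus
4  Vic     22
1  Fay     20
add column bonus_plus_3 = t['bonus'] + 3:
  name  bonus  bonus_plus_3
4  Vic     22            25
1  Fay     20            23

23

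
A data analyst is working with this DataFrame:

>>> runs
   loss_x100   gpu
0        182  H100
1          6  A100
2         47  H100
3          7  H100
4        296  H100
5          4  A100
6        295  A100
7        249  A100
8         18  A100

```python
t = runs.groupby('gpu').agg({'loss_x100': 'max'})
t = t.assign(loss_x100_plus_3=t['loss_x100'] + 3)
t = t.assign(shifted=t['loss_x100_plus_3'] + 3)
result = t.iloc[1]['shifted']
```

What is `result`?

302

group by gpu, max of loss_x100:
      loss_x100
gpu            
A100        295
H100        296
add column loss_x100_plus_3 = t['loss_x100'] + 3:
      loss_x100  loss_x100_plus_3
gpu                              
A100        295               298
H100        296               299
add column shifted = t['loss_x100_plus_3'] + 3:
      loss_x100  loss_x100_plus_3  shifted
gpu                                       
A100        295               298      301
H100        296               299      302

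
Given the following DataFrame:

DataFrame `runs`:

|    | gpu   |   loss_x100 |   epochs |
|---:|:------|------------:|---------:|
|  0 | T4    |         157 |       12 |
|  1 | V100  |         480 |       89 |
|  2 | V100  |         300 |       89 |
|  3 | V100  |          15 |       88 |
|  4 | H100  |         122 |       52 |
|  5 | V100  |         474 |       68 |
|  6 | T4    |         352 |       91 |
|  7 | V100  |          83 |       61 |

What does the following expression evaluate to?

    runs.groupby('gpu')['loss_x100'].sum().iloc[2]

1352

group by gpu, sum of loss_x100:
gpu
H100     122
T4       509
V100    1352
Name: loss_x100, dtype: int64
Reading off the value at position 2, we get 1352.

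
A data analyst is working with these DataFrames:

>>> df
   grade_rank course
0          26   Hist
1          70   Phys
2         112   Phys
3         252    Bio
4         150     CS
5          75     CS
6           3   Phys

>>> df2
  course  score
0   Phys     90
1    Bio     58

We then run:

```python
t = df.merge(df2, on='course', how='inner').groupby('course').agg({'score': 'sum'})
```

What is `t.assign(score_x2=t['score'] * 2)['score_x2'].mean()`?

merge on 'course' (how='inner') → 4 rows:
   grade_rank course  score
0          70   Phys     90
1         112   Phys     90
2         252    Bio     58
3           3   Phys     90
group by course, sum of score:
        score
course       
Bio        58
Phys      270
add column score_x2 = t['score'] * 2:
        score  score_x2
course                 
Bio        58       116
Phys      270       540
Finally, mean of column 'score_x2' = 328.0.

328.0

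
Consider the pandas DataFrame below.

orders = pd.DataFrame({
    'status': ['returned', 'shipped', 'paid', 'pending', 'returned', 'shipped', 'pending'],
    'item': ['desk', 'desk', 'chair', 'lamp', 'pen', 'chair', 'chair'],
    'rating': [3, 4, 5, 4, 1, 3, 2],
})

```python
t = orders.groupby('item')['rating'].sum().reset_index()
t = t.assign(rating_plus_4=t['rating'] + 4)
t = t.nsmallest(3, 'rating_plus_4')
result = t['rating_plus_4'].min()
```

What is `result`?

group by item, sum of rating:
item
chair    10
desk      7
lamp      4
pen       1
Name: rating, dtype: int64
reset_index():
    item  rating
0  chair      10
1   desk       7
2   lamp       4
3    pen       1
add column rating_plus_4 = t['rating'] + 4:
    item  rating  rating_plus_4
0  chair      10             14
1   desk       7             11
2   lamp       4              8
3    pen       1              5
take 3 rows with smallest rating_plus_4:
   item  rating  rating_plus_4
3   pen       1              5
2  lamp       4              8
1  desk       7             11
Then the min of column 'rating_plus_4': 5

5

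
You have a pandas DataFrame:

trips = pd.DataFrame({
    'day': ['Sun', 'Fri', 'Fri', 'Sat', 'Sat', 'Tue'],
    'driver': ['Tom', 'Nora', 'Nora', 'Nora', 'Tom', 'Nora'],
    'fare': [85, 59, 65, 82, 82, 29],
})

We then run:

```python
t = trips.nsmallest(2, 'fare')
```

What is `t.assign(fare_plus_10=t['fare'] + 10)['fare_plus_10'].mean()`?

take 2 rows with smallest fare:
   day driver  fare
5  Tue   Nora    29
1  Fri   Nora    59
add column fare_plus_10 = t['fare'] + 10:
   day driver  fare  fare_plus_10
5  Tue   Nora    29            39
1  Fri   Nora    59            69
Hence 54.0.

54.0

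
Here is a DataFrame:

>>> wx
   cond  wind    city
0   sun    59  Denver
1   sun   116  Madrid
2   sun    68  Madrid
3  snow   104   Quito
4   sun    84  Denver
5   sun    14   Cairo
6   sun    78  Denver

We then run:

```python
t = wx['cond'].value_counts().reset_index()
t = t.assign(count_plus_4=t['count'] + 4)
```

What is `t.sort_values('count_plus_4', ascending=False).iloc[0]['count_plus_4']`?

10

value_counts of cond:
cond
sun     6
snow    1
Name: count, dtype: int64
reset_index():
   cond  count
0   sun      6
1  snow      1
add column count_plus_4 = t['count'] + 4:
   cond  count  count_plus_4
0   sun      6            10
1  snow      1             5
sort by count_plus_4 descending:
   cond  count  count_plus_4
0   sun      6            10
1  snow      1             5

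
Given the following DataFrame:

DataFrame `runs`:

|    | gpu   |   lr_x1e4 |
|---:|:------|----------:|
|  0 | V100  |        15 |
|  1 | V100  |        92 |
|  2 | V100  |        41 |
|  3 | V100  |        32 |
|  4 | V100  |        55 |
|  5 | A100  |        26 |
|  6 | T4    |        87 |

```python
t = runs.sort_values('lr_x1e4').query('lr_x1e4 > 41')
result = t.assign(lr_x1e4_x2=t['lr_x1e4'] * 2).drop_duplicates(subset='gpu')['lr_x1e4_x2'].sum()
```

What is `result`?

284

sort by lr_x1e4:
    gpu  lr_x1e4
0  V100       15
5  A100       26
3  V100       32
2  V100       41
4  V100       55
6    T4       87
1  V100       92
filter rows where lr_x1e4 > 41:
    gpu  lr_x1e4
4  V100       55
6    T4       87
1  V100       92
add column lr_x1e4_x2 = t['lr_x1e4'] * 2:
    gpu  lr_x1e4  lr_x1e4_x2
4  V100       55         110
6    T4       87         174
1  V100       92         184
drop duplicate gpu (keep=first):
    gpu  lr_x1e4  lr_x1e4_x2
4  V100       55         110
6    T4       87         174
Then the sum of column 'lr_x1e4_x2': 284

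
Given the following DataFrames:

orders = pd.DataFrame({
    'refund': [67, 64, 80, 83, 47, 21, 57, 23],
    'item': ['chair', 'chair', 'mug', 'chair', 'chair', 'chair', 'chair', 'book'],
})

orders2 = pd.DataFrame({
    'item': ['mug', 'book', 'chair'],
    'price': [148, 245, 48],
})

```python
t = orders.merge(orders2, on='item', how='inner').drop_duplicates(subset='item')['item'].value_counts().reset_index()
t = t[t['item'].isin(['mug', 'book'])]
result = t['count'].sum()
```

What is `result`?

merge on 'item' (how='inner') → 8 rows:
   refund   item  price
0      67  chair     48
1      64  chair     48
2      80    mug    148
3      83  chair     48
4      47  chair     48
5      21  chair     48
6      57  chair     48
7      23   book    245
drop duplicate item (keep=first):
   refund   item  price
0      67  chair     48
2      80    mug    148
7      23   book    245
value_counts of item:
item
chair    1
mug      1
book     1
Name: count, dtype: int64
reset_index():
    item  count
0  chair      1
1    mug      1
2   book      1
filter rows where item in ['mug', 'book']:
   item  count
1   mug      1
2  book      1
So sum() = 2.

2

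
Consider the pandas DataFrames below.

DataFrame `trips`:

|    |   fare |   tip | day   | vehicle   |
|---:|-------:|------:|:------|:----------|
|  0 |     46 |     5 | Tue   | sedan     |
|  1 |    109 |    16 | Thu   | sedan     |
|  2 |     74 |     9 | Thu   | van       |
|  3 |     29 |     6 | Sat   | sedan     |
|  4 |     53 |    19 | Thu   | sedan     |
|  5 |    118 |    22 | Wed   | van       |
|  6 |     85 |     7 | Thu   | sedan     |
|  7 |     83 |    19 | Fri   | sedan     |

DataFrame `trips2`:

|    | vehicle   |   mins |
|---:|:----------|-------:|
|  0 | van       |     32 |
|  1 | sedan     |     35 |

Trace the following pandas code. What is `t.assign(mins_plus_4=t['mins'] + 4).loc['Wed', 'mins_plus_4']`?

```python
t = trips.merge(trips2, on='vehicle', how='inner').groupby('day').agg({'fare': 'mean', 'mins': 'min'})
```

merge on 'vehicle' (how='inner') → 8 rows:
   fare  tip  day vehicle  mins
0    46    5  Tue   sedan    35
1   109   16  Thu   sedan    35
2    74    9  Thu     van    32
3    29    6  Sat   sedan    35
4    53   19  Thu   sedan    35
5   118   22  Wed     van    32
6    85    7  Thu   sedan    35
7    83   19  Fri   sedan    35
group by day: mean(fare), min(mins):
       fare  mins
day              
Fri   83.00    35
Sat   29.00    35
Thu   80.25    32
Tue   46.00    35
Wed  118.00    32
add column mins_plus_4 = t['mins'] + 4:
       fare  mins  mins_plus_4
day                           
Fri   83.00    35           39
Sat   29.00    35           39
Thu   80.25    32           36
Tue   46.00    35           39
Wed  118.00    32           36
The value at row 'Wed', column 'mins_plus_4' is 36.

36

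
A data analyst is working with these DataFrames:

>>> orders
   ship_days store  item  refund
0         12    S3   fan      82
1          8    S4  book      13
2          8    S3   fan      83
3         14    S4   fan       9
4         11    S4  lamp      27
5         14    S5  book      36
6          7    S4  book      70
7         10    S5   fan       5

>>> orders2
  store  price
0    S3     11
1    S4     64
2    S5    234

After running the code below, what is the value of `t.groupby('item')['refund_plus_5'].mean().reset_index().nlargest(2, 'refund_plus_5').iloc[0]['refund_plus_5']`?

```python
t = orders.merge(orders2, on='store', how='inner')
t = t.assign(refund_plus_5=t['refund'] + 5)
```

merge on 'store' (how='inner') → 8 rows:
   ship_days store  item  refund  price
0         12    S3   fan      82     11
1          8    S4  book      13     64
2          8    S3   fan      83     11
3         14    S4   fan       9     64
4         11    S4  lamp      27     64
5         14    S5  book      36    234
6          7    S4  book      70     64
7         10    S5   fan       5    234
add column refund_plus_5 = t['refund'] + 5:
   ship_days store  item  refund  price  refund_plus_5
0         12    S3   fan      82     11             87
1          8    S4  book      13     64             18
2          8    S3   fan      83     11             88
3         14    S4   fan       9     64             14
4         11    S4  lamp      27     64             32
5         14    S5  book      36    234             41
6          7    S4  book      70     64             75
7         10    S5   fan       5    234             10
group by item, mean of refund_plus_5:
item
book    44.666667
fan     49.750000
lamp    32.000000
Name: refund_plus_5, dtype: float64
reset_index():
   item  refund_plus_5
0  book      44.666667
1   fan      49.750000
2  lamp      32.000000
take 2 rows with largest refund_plus_5:
   item  refund_plus_5
1   fan      49.750000
0  book      44.666667

49.75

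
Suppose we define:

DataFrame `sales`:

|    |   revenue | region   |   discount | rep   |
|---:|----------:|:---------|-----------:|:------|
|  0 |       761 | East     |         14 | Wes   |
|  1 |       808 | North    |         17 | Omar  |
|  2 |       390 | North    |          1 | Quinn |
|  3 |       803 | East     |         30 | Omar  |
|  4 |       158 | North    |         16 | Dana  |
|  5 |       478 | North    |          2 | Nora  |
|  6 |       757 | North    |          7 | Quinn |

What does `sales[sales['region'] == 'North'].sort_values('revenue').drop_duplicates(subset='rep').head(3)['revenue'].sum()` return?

1026

filter rows where region == 'North':
   revenue region  discount    rep
1      808  North        17   Omar
2      390  North         1  Quinn
4      158  North        16   Dana
5      478  North         2   Nora
6      757  North         7  Quinn
sort by revenue:
   revenue region  discount    rep
4      158  North        16   Dana
2      390  North         1  Quinn
5      478  North         2   Nora
6      757  North         7  Quinn
1      808  North        17   Omar
drop duplicate rep (keep=first):
   revenue region  discount    rep
4      158  North        16   Dana
2      390  North         1  Quinn
5      478  North         2   Nora
1      808  North        17   Omar
take first 3 rows:
   revenue region  discount    rep
4      158  North        16   Dana
2      390  North         1  Quinn
5      478  North         2   Nora
Taking the sum of column 'revenue' gives 1026.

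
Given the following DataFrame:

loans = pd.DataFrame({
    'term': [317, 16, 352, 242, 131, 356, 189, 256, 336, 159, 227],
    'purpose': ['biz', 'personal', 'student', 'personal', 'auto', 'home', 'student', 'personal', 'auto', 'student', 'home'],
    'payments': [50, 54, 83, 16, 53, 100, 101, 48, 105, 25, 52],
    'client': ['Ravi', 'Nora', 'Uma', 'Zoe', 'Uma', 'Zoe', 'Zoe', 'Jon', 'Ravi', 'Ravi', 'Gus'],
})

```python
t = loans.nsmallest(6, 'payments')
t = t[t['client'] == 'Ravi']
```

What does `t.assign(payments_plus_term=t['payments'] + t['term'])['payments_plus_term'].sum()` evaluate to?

take 6 rows with smallest payments:
    term   purpose  payments client
3    242  personal        16    Zoe
9    159   student        25   Ravi
7    256  personal        48    Jon
0    317       biz        50   Ravi
10   227      home        52    Gus
4    131      auto        53    Uma
filter rows where client == 'Ravi':
   term  purpose  payments client
9   159  student        25   Ravi
0   317      biz        50   Ravi
add column payments_plus_term = t['payments'] + t['term']:
   term  purpose  payments client  payments_plus_term
9   159  student        25   Ravi                 184
0   317      biz        50   Ravi                 367

551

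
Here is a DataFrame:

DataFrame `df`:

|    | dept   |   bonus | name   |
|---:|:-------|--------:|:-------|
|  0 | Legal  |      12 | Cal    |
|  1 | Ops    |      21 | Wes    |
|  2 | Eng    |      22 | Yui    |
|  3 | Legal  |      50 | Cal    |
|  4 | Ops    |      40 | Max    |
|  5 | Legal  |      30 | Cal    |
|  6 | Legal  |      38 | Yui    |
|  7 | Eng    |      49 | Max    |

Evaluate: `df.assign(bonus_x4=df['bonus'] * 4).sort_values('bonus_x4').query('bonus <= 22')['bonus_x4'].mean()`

73.3333333333

add column bonus_x4 = df['bonus'] * 4:
    dept  bonus name  bonus_x4
0  Legal     12  Cal        48
1    Ops     21  Wes        84
2    Eng     22  Yui        88
3  Legal     50  Cal       200
4    Ops     40  Max       160
5  Legal     30  Cal       120
6  Legal     38  Yui       152
7    Eng     49  Max       196
sort by bonus_x4:
    dept  bonus name  bonus_x4
0  Legal     12  Cal        48
1    Ops     21  Wes        84
2    Eng     22  Yui        88
5  Legal     30  Cal       120
6  Legal     38  Yui       152
4    Ops     40  Max       160
7    Eng     49  Max       196
3  Legal     50  Cal       200
filter rows where bonus <= 22:
    dept  bonus name  bonus_x4
0  Legal     12  Cal        48
1    Ops     21  Wes        84
2    Eng     22  Yui        88
mean of column 'bonus_x4' → 73.3333333333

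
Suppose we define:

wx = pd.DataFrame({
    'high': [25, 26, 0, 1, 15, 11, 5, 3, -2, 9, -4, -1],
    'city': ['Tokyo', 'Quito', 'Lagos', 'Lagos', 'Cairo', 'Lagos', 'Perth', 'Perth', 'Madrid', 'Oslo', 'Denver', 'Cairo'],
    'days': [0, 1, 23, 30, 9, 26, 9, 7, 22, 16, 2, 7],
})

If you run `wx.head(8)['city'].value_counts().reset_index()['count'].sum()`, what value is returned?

8

take first 8 rows:
   high   city  days
0    25  Tokyo     0
1    26  Quito     1
2     0  Lagos    23
3     1  Lagos    30
4    15  Cairo     9
5    11  Lagos    26
6     5  Perth     9
7     3  Perth     7
value_counts of city:
city
Lagos    3
Perth    2
Tokyo    1
Quito    1
Cairo    1
Name: count, dtype: int64
reset_index():
    city  count
0  Lagos      3
1  Perth      2
2  Tokyo      1
3  Quito      1
4  Cairo      1
So sum() = 8.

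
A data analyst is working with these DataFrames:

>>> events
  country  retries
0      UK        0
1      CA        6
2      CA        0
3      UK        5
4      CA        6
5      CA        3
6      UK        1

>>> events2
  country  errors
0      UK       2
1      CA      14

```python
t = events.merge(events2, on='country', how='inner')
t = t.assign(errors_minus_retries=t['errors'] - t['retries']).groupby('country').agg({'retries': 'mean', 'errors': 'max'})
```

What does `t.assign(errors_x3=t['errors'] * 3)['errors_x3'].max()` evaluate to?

merge on 'country' (how='inner') → 7 rows:
  country  retries  errors
0      UK        0       2
1      CA        6      14
2      CA        0      14
3      UK        5       2
4      CA        6      14
5      CA        3      14
6      UK        1       2
add column errors_minus_retries = t['errors'] - t['retries']:
  country  retries  errors  errors_minus_retries
0      UK        0       2                     2
1      CA        6      14                     8
2      CA        0      14                    14
3      UK        5       2                    -3
4      CA        6      14                     8
5      CA        3      14                    11
6      UK        1       2                     1
group by country: mean(retries), max(errors):
         retries  errors
country                 
CA          3.75      14
UK          2.00       2
add column errors_x3 = t['errors'] * 3:
         retries  errors  errors_x3
country                            
CA          3.75      14         42
UK          2.00       2          6
max of column 'errors_x3' → 42

42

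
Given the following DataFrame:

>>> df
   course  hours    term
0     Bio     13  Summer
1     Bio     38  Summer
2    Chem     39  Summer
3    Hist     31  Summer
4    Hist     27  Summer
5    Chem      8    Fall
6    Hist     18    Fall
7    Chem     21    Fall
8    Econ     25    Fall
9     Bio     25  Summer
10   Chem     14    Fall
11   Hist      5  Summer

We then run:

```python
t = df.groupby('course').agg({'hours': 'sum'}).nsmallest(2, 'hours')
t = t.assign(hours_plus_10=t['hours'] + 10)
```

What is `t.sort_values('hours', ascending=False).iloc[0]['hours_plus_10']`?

group by course, sum of hours:
        hours
course       
Bio        76
Chem       82
Econ       25
Hist       81
take 2 rows with smallest hours:
        hours
course       
Econ       25
Bio        76
add column hours_plus_10 = t['hours'] + 10:
        hours  hours_plus_10
course                      
Econ       25             35
Bio        76             86
sort by hours descending:
        hours  hours_plus_10
course                      
Bio        76             86
Econ       25             35

86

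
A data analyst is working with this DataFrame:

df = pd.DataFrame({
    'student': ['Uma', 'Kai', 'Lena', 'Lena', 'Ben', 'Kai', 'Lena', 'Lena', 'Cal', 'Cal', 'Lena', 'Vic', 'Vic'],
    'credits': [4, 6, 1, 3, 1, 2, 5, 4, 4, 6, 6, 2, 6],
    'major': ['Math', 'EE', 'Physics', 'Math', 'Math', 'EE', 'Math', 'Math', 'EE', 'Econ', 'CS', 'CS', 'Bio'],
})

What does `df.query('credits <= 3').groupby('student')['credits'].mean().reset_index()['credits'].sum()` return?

filter rows where credits <= 3:
   student  credits    major
2     Lena        1  Physics
3     Lena        3     Math
4      Ben        1     Math
5      Kai        2       EE
11     Vic        2       CS
group by student, mean of credits:
student
Ben     1.0
Kai     2.0
Lena    2.0
Vic     2.0
Name: credits, dtype: float64
reset_index():
  student  credits
0     Ben      1.0
1     Kai      2.0
2    Lena      2.0
3     Vic      2.0
Finally, sum of column 'credits' = 7.0.

7.0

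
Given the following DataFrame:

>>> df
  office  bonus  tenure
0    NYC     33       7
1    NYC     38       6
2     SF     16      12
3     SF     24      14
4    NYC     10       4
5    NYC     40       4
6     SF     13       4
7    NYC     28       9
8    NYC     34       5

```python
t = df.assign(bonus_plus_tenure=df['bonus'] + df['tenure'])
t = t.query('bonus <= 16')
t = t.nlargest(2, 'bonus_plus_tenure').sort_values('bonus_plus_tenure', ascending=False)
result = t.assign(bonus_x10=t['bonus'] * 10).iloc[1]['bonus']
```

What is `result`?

13

add column bonus_plus_tenure = df['bonus'] + df['tenure']:
  office  bonus  tenure  bonus_plus_tenure
0    NYC     33       7                 40
1    NYC     38       6                 44
2     SF     16      12                 28
3     SF     24      14                 38
4    NYC     10       4                 14
5    NYC     40       4                 44
6     SF     13       4                 17
7    NYC     28       9                 37
8    NYC     34       5                 39
filter rows where bonus <= 16:
  office  bonus  tenure  bonus_plus_tenure
2     SF     16      12                 28
4    NYC     10       4                 14
6     SF     13       4                 17
take 2 rows with largest bonus_plus_tenure:
  office  bonus  tenure  bonus_plus_tenure
2     SF     16      12                 28
6     SF     13       4                 17
sort by bonus_plus_tenure descending:
  office  bonus  tenure  bonus_plus_tenure
2     SF     16      12                 28
6     SF     13       4                 17
add column bonus_x10 = t['bonus'] * 10:
  office  bonus  tenure  bonus_plus_tenure  bonus_x10
2     SF     16      12                 28        160
6     SF     13       4                 17        130
Then the value at position 1, column 'bonus': 13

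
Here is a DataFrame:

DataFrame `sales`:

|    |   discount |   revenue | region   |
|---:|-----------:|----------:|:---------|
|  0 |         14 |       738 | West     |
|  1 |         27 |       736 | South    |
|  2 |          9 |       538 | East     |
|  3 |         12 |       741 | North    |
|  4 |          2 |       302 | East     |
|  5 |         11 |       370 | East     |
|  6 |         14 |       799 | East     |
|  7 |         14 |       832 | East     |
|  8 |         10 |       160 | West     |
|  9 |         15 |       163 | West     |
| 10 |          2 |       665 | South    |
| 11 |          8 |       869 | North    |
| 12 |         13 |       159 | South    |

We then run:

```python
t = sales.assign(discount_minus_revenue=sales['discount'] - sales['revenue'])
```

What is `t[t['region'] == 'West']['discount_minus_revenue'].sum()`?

-1022

add column discount_minus_revenue = sales['discount'] - sales['revenue']:
    discount  revenue region  discount_minus_revenue
0         14      738   West                    -724
1         27      736  South                    -709
2          9      538   East                    -529
3         12      741  North                    -729
4          2      302   East                    -300
5         11      370   East                    -359
6         14      799   East                    -785
7         14      832   East                    -818
8         10      160   West                    -150
9         15      163   West                    -148
10         2      665  South                    -663
11         8      869  North                    -861
12        13      159  South                    -146
filter rows where region == 'West':
   discount  revenue region  discount_minus_revenue
0        14      738   West                    -724
8        10      160   West                    -150
9        15      163   West                    -148
Taking the sum of column 'discount_minus_revenue' gives -1022.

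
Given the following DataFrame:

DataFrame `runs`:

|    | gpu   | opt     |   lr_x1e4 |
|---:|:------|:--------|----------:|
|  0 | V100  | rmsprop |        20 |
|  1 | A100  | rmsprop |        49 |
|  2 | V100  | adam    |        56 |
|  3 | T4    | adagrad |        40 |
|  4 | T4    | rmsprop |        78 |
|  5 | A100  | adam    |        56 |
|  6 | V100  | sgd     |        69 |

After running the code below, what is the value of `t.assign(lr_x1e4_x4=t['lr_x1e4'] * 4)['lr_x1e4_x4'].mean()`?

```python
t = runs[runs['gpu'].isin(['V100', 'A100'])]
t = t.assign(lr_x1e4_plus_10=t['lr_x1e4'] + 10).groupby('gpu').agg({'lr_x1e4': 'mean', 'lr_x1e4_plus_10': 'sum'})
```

filter rows where gpu in ['V100', 'A100']:
    gpu      opt  lr_x1e4
0  V100  rmsprop       20
1  A100  rmsprop       49
2  V100     adam       56
5  A100     adam       56
6  V100      sgd       69
add column lr_x1e4_plus_10 = t['lr_x1e4'] + 10:
    gpu      opt  lr_x1e4  lr_x1e4_plus_10
0  V100  rmsprop       20               30
1  A100  rmsprop       49               59
2  V100     adam       56               66
5  A100     adam       56               66
6  V100      sgd       69               79
group by gpu: mean(lr_x1e4), sum(lr_x1e4_plus_10):
        lr_x1e4  lr_x1e4_plus_10
gpu                             
A100  52.500000              125
V100  48.333333              175
add column lr_x1e4_x4 = t['lr_x1e4'] * 4:
        lr_x1e4  lr_x1e4_plus_10  lr_x1e4_x4
gpu                                         
A100  52.500000              125  210.000000
V100  48.333333              175  193.333333

201.666666667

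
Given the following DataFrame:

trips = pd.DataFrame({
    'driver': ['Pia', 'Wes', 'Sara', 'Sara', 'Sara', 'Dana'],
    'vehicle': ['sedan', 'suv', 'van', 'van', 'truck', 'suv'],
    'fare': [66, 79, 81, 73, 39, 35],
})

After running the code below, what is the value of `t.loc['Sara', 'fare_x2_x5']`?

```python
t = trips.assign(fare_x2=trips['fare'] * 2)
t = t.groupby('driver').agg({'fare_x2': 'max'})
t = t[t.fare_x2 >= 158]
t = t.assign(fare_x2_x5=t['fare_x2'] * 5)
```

add column fare_x2 = trips['fare'] * 2:
  driver vehicle  fare  fare_x2
0    Pia   sedan    66      132
1    Wes     suv    79      158
2   Sara     van    81      162
3   Sara     van    73      146
4   Sara   truck    39       78
5   Dana     suv    35       70
group by driver, max of fare_x2:
        fare_x2
driver         
Dana         70
Pia         132
Sara        162
Wes         158
filter rows where fare_x2 >= 158:
        fare_x2
driver         
Sara        162
Wes         158
add column fare_x2_x5 = t['fare_x2'] * 5:
        fare_x2  fare_x2_x5
driver                     
Sara        162         810
Wes         158         790
Hence 810.

810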